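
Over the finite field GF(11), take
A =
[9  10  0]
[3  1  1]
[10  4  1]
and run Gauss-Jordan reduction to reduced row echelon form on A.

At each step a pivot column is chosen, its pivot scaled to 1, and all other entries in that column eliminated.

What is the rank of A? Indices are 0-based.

rank = 3

step 1: normalize row 0 (÷9) = (1, 6, 0)
  row 1: subtract 3×row0 = (0, 5, 1)
  row 2: subtract 10×row0 = (0, 10, 1)
step 2: normalize row 1 (÷5) = (0, 1, 9)
  row 0: subtract 6×row1 = (1, 0, 1)
  row 2: subtract 10×row1 = (0, 0, 10)
step 3: normalize row 2 (÷10) = (0, 0, 1)
  row 0: subtract 1×row2 = (1, 0, 0)
  row 1: subtract 9×row2 = (0, 1, 0)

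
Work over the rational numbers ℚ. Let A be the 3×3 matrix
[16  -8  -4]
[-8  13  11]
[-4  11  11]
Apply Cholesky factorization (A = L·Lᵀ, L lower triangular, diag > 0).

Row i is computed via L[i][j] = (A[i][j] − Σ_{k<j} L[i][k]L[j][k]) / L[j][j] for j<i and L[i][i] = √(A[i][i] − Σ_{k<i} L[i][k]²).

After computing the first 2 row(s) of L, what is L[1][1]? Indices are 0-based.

L[1][1] = 3

Step 1: L[0][0] = √(16) = 4.
  L[1][0] = (-8) / L[0][0] = -2.
Step 2: L[1][1] = √(9) = 3.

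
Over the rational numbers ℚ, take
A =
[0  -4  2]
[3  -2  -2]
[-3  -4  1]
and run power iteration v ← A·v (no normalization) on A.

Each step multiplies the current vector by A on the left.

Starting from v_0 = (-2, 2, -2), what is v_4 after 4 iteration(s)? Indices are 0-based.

v_4 = (272, 448, -328)

v_0 = (-2, 2, -2).
v_1 = A·v_0 = (-12, -6, -4).
v_2 = A·v_1 = (16, -16, 56).
v_3 = A·v_2 = (176, -32, 72).
v_4 = A·v_3 = (272, 448, -328).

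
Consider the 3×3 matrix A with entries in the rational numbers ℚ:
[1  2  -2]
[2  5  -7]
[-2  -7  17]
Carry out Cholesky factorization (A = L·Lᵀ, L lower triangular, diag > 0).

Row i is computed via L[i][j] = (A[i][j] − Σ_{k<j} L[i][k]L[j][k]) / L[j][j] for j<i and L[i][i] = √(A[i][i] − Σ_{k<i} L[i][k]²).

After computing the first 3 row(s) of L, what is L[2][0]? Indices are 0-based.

L[2][0] = -2

Step 1: L[0][0] = √(1) = 1.
  L[1][0] = (2) / L[0][0] = 2.
Step 2: L[1][1] = √(1) = 1.
  L[2][0] = (-2) / L[0][0] = -2.
  L[2][1] = (-3) / L[1][1] = -3.
Step 3: L[2][2] = √(4) = 2.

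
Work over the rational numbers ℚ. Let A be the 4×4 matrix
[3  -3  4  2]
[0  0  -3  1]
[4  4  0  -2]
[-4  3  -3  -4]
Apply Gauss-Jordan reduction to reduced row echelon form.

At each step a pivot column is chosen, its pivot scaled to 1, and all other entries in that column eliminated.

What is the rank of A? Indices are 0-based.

rank = 4

step 1: normalize row 0 (÷3) = (1, -1, 4/3, 2/3)
  row 2: subtract 4×row0 = (0, 8, -16/3, -14/3)
  row 3: subtract -4×row0 = (0, -1, 7/3, -4/3)
step 2: exchange rows 1,2
step 2: normalize row 1 (÷8) = (0, 1, -2/3, -7/12)
  row 0: subtract -1×row1 = (1, 0, 2/3, 1/12)
  row 3: subtract -1×row1 = (0, 0, 5/3, -23/12)
step 3: normalize row 2 (÷-3) = (0, 0, 1, -1/3)
  row 0: subtract 2/3×row2 = (1, 0, 0, 11/36)
  row 1: subtract -2/3×row2 = (0, 1, 0, -29/36)
  row 3: subtract 5/3×row2 = (0, 0, 0, -49/36)
step 4: normalize row 3 (÷-49/36) = (0, 0, 0, 1)
  row 0: subtract 11/36×row3 = (1, 0, 0, 0)
  row 1: subtract -29/36×row3 = (0, 1, 0, 0)
  row 2: subtract -1/3×row3 = (0, 0, 1, 0)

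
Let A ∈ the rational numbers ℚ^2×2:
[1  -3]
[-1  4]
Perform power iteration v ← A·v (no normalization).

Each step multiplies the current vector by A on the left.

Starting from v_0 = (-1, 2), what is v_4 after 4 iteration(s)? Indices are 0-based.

v_0 = (-1, 2).
v_1 = A·v_0 = (-7, 9).
v_2 = A·v_1 = (-34, 43).
v_3 = A·v_2 = (-163, 206).
v_4 = A·v_3 = (-781, 987).

v_4 = (-781, 987)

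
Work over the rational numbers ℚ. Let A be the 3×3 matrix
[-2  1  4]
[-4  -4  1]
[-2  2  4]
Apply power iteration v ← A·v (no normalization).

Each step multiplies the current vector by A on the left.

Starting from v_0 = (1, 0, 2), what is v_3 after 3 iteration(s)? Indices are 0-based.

v_3 = (2, 8, -8)

v_0 = (1, 0, 2).
v_1 = A·v_0 = (6, -2, 6).
v_2 = A·v_1 = (10, -10, 8).
v_3 = A·v_2 = (2, 8, -8).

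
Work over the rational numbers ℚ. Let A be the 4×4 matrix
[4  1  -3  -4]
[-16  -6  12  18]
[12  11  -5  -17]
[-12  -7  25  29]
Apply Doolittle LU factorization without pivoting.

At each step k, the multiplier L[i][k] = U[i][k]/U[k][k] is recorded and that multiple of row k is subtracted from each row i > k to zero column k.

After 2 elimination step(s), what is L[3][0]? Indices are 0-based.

[col 0] pivot 4
  R1 -= -4*R0 → (0, -2, 0, 2)  (L[1][0] := -4)
  R2 -= 3*R0 → (0, 8, 4, -5)  (L[2][0] := 3)
  R3 -= -3*R0 → (0, -4, 16, 17)  (L[3][0] := -3)
[col 1] pivot -2
  R2 -= -4*R1 → (0, 0, 4, 3)  (L[2][1] := -4)
  R3 -= 2*R1 → (0, 0, 16, 13)  (L[3][1] := 2)

L[3][0] = -3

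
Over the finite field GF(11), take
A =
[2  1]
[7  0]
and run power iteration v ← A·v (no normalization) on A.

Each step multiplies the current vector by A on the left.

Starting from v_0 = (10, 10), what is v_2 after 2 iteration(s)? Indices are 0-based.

v_0 = (10, 10).
v_1 = A·v_0 = (8, 4).
v_2 = A·v_1 = (9, 1).

v_2 = (9, 1)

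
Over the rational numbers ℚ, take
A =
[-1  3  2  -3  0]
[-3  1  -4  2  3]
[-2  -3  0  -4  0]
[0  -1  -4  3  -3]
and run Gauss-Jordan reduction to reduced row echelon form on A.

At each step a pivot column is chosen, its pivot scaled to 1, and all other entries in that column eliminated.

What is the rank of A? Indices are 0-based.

rank = 4

pivot(0,0)=-1: scale R0 → (1, -3, -2, 3, 0)
  clear (1,0): R1 −= (-3)R0 → (0, -8, -10, 11, 3)
  clear (2,0): R2 −= (-2)R0 → (0, -9, -4, 2, 0)
pivot(1,1)=-8: scale R1 → (0, 1, 5/4, -11/8, -3/8)
  clear (0,1): R0 −= (-3)R1 → (1, 0, 7/4, -9/8, -9/8)
  clear (2,1): R2 −= (-9)R1 → (0, 0, 29/4, -83/8, -27/8)
  clear (3,1): R3 −= (-1)R1 → (0, 0, -11/4, 13/8, -27/8)
pivot(2,2)=29/4: scale R2 → (0, 0, 1, -83/58, -27/58)
  clear (0,2): R0 −= (7/4)R2 → (1, 0, 0, 40/29, -9/29)
  clear (1,2): R1 −= (5/4)R2 → (0, 1, 0, 12/29, 6/29)
  clear (3,2): R3 −= (-11/4)R2 → (0, 0, 0, -67/29, -135/29)
pivot(3,3)=-67/29: scale R3 → (0, 0, 0, 1, 135/67)
  clear (0,3): R0 −= (40/29)R3 → (1, 0, 0, 0, -207/67)
  clear (1,3): R1 −= (12/29)R3 → (0, 1, 0, 0, -42/67)
  clear (2,3): R2 −= (-83/58)R3 → (0, 0, 1, 0, 162/67)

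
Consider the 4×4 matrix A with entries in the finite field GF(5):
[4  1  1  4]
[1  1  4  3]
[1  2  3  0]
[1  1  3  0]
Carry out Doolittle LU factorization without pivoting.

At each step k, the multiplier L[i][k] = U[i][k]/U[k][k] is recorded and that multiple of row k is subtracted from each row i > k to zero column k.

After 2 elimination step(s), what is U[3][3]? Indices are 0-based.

U[3][3] = 2

k=0: U[0][0]=4
  eliminate (1,0): mult=4, new row 1: (0, 2, 0, 2); set L[1][0]=4
  eliminate (2,0): mult=4, new row 2: (0, 3, 4, 4); set L[2][0]=4
  eliminate (3,0): mult=4, new row 3: (0, 2, 4, 4); set L[3][0]=4
k=1: U[1][1]=2
  eliminate (2,1): mult=4, new row 2: (0, 0, 4, 1); set L[2][1]=4
  eliminate (3,1): mult=1, new row 3: (0, 0, 4, 2); set L[3][1]=1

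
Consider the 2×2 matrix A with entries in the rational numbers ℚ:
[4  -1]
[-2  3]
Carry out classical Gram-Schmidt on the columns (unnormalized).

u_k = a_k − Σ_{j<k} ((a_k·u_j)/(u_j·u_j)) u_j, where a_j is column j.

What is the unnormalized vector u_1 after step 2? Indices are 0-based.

Step 1: u_0 = a_0 = (4, -2).
Step 2: u_1 = a_1 − (-1/2)·u_0 = (1, 2).

u_1 = (1, 2)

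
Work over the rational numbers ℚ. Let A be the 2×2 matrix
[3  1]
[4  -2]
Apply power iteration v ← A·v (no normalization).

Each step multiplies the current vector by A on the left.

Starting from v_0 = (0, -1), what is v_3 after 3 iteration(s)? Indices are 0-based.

v_0 = (0, -1).
v_1 = A·v_0 = (-1, 2).
v_2 = A·v_1 = (-1, -8).
v_3 = A·v_2 = (-11, 12).

v_3 = (-11, 12)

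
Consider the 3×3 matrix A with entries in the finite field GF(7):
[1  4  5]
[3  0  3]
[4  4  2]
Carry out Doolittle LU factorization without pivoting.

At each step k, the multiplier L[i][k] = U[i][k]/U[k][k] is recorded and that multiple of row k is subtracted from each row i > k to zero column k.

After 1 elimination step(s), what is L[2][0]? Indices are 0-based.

[col 0] pivot 1
  R1 -= 3*R0 → (0, 2, 2)  (L[1][0] := 3)
  R2 -= 4*R0 → (0, 2, 3)  (L[2][0] := 4)

L[2][0] = 4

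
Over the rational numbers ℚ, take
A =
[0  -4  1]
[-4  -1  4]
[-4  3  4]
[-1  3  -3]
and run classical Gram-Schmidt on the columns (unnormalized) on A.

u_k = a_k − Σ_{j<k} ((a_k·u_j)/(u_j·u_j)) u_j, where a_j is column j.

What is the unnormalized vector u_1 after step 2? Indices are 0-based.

Step 1: u_0 = a_0 = (0, -4, -4, -1).
Step 2: u_1 = a_1 − (-1/3)·u_0 = (-4, -7/3, 5/3, 8/3).

u_1 = (-4, -7/3, 5/3, 8/3)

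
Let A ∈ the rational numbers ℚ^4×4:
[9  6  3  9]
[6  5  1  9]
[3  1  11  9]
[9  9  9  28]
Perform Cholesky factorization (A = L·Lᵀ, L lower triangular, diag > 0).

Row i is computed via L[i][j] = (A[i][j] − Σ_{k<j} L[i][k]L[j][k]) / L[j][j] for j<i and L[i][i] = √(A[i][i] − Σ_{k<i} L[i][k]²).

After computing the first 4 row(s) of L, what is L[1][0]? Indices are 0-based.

Step 1: L[0][0] = √(9) = 3.
  L[1][0] = (6) / L[0][0] = 2.
Step 2: L[1][1] = √(1) = 1.
  L[2][0] = (3) / L[0][0] = 1.
  L[2][1] = (-1) / L[1][1] = -1.
Step 3: L[2][2] = √(9) = 3.
  L[3][0] = (9) / L[0][0] = 3.
  L[3][1] = (3) / L[1][1] = 3.
  L[3][2] = (9) / L[2][2] = 3.
Step 4: L[3][3] = √(1) = 1.

L[1][0] = 2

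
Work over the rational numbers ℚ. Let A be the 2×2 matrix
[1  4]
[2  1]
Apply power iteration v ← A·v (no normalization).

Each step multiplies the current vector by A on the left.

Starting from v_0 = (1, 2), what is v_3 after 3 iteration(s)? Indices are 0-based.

v_3 = (113, 72)

v_0 = (1, 2).
v_1 = A·v_0 = (9, 4).
v_2 = A·v_1 = (25, 22).
v_3 = A·v_2 = (113, 72).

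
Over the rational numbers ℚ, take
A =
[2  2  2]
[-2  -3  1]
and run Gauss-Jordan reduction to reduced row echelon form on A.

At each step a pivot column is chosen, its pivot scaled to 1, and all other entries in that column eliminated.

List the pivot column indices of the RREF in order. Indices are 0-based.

pivot columns: 0, 1

[1] R0 /= 2  ⇒  (1, 1, 1)
     R1 -= -2·R0  ⇒  (0, -1, 3)
[2] R1 /= -1  ⇒  (0, 1, -3)
     R0 -= 1·R1  ⇒  (1, 0, 4)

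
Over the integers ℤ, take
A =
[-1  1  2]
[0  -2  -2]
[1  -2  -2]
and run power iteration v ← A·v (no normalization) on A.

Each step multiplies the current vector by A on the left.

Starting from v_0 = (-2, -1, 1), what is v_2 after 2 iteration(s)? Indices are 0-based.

v_0 = (-2, -1, 1).
v_1 = A·v_0 = (3, 0, -2).
v_2 = A·v_1 = (-7, 4, 7).

v_2 = (-7, 4, 7)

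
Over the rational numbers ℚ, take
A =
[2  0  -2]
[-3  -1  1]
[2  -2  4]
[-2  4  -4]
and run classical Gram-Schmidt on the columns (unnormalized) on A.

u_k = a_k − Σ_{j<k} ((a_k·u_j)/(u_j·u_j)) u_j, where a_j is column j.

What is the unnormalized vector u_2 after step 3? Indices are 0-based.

Step 1: u_0 = a_0 = (2, -3, 2, -2).
Step 2: u_1 = a_1 − (-3/7)·u_0 = (6/7, -16/7, -8/7, 22/7).
Step 3: u_2 = a_2 − (3/7)·u_0 − (-37/30)·u_1 = (-9/5, -8/15, 26/15, 11/15).

u_2 = (-9/5, -8/15, 26/15, 11/15)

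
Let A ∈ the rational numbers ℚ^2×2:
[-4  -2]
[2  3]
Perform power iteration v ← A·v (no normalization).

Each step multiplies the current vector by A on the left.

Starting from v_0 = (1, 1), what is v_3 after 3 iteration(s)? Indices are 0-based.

v_3 = (-62, 37)

v_0 = (1, 1).
v_1 = A·v_0 = (-6, 5).
v_2 = A·v_1 = (14, 3).
v_3 = A·v_2 = (-62, 37).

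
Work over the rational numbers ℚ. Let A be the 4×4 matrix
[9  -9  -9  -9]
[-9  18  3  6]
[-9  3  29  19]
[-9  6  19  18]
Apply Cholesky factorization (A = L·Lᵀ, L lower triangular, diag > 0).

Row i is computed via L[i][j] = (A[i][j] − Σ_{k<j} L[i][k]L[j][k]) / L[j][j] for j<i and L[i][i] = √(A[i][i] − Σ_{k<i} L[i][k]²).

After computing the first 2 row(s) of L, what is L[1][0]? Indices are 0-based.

L[1][0] = -3

Step 1: L[0][0] = √(9) = 3.
  L[1][0] = (-9) / L[0][0] = -3.
Step 2: L[1][1] = √(9) = 3.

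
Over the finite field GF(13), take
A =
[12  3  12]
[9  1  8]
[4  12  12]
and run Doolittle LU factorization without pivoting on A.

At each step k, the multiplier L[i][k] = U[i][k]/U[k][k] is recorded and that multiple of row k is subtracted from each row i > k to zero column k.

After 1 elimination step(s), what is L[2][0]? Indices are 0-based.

L[2][0] = 9

[col 0] pivot 12
  R1 -= 4*R0 → (0, 2, 12)  (L[1][0] := 4)
  R2 -= 9*R0 → (0, 11, 8)  (L[2][0] := 9)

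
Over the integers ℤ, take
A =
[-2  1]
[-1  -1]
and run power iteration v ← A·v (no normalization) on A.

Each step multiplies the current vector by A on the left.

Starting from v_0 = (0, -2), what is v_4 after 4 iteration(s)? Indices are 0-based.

v_4 = (18, 18)

v_0 = (0, -2).
v_1 = A·v_0 = (-2, 2).
v_2 = A·v_1 = (6, 0).
v_3 = A·v_2 = (-12, -6).
v_4 = A·v_3 = (18, 18).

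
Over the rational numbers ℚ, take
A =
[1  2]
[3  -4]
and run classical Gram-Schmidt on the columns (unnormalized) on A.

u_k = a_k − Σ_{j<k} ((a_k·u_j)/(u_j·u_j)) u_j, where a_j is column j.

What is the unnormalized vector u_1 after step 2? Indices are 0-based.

Step 1: u_0 = a_0 = (1, 3).
Step 2: u_1 = a_1 − (-1)·u_0 = (3, -1).

u_1 = (3, -1)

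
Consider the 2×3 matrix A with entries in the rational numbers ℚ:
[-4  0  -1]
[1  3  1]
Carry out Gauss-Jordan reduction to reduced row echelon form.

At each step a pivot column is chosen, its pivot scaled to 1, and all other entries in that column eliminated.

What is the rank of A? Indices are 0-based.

pivot(0,0)=-4: scale R0 → (1, 0, 1/4)
  clear (1,0): R1 −= (1)R0 → (0, 3, 3/4)
pivot(1,1)=3: scale R1 → (0, 1, 1/4)

rank = 2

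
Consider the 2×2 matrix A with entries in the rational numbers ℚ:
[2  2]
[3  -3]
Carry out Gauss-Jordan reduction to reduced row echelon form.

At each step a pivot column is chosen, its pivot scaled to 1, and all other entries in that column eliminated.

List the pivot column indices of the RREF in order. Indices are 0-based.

[1] R0 /= 2  ⇒  (1, 1)
     R1 -= 3·R0  ⇒  (0, -6)
[2] R1 /= -6  ⇒  (0, 1)
     R0 -= 1·R1  ⇒  (1, 0)

pivot columns: 0, 1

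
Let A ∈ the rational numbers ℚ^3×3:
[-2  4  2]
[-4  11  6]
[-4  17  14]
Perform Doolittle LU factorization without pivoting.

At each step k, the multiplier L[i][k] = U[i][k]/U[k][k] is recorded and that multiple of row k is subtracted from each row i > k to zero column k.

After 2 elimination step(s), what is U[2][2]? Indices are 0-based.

U[2][2] = 4

[col 0] pivot -2
  R1 -= 2*R0 → (0, 3, 2)  (L[1][0] := 2)
  R2 -= 2*R0 → (0, 9, 10)  (L[2][0] := 2)
[col 1] pivot 3
  R2 -= 3*R1 → (0, 0, 4)  (L[2][1] := 3)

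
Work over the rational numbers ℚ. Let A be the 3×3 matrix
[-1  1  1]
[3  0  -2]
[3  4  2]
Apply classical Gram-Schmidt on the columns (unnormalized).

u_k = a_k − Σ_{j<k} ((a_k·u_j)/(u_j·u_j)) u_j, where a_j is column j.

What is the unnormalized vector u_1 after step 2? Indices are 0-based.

Step 1: u_0 = a_0 = (-1, 3, 3).
Step 2: u_1 = a_1 − (11/19)·u_0 = (30/19, -33/19, 43/19).

u_1 = (30/19, -33/19, 43/19)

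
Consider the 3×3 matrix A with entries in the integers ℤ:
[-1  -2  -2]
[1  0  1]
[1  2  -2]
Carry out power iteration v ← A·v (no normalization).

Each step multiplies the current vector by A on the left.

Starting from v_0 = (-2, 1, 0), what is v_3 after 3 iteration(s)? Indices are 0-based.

v_0 = (-2, 1, 0).
v_1 = A·v_0 = (0, -2, 0).
v_2 = A·v_1 = (4, 0, -4).
v_3 = A·v_2 = (4, 0, 12).

v_3 = (4, 0, 12)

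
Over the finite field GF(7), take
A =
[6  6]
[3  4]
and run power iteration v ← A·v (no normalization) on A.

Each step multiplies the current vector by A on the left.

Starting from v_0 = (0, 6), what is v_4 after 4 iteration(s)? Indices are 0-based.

v_4 = (5, 5)

v_0 = (0, 6).
v_1 = A·v_0 = (1, 3).
v_2 = A·v_1 = (3, 1).
v_3 = A·v_2 = (3, 6).
v_4 = A·v_3 = (5, 5).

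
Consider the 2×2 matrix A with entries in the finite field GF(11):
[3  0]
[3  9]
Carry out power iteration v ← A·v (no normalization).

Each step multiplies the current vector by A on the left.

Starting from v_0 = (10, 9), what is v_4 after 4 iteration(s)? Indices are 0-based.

v_0 = (10, 9).
v_1 = A·v_0 = (8, 1).
v_2 = A·v_1 = (2, 0).
v_3 = A·v_2 = (6, 6).
v_4 = A·v_3 = (7, 6).

v_4 = (7, 6)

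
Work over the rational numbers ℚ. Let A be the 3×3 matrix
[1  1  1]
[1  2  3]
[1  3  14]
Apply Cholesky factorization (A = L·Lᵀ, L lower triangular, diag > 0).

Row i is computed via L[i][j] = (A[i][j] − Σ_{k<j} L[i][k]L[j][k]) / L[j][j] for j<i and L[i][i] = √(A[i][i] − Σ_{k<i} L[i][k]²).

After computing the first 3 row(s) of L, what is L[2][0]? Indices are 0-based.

Step 1: L[0][0] = √(1) = 1.
  L[1][0] = (1) / L[0][0] = 1.
Step 2: L[1][1] = √(1) = 1.
  L[2][0] = (1) / L[0][0] = 1.
  L[2][1] = (2) / L[1][1] = 2.
Step 3: L[2][2] = √(9) = 3.

L[2][0] = 1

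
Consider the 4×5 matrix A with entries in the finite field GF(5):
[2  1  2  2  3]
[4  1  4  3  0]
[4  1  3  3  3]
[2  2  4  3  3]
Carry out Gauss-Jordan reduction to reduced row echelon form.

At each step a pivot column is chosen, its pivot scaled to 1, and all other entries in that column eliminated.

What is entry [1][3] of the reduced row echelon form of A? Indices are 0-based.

M[1][3] = 1

pivot(0,0)=2: scale R0 → (1, 3, 1, 1, 4)
  clear (1,0): R1 −= (4)R0 → (0, 4, 0, 4, 4)
  clear (2,0): R2 −= (4)R0 → (0, 4, 4, 4, 2)
  clear (3,0): R3 −= (2)R0 → (0, 1, 2, 1, 0)
pivot(1,1)=4: scale R1 → (0, 1, 0, 1, 1)
  clear (0,1): R0 −= (3)R1 → (1, 0, 1, 3, 1)
  clear (2,1): R2 −= (4)R1 → (0, 0, 4, 0, 3)
  clear (3,1): R3 −= (1)R1 → (0, 0, 2, 0, 4)
pivot(2,2)=4: scale R2 → (0, 0, 1, 0, 2)
  clear (0,2): R0 −= (1)R2 → (1, 0, 0, 3, 4)
  clear (3,2): R3 −= (2)R2 → (0, 0, 0, 0, 0)
col 3: no nonzero at/below row 3; advance.
col 4: no nonzero at/below row 3; advance.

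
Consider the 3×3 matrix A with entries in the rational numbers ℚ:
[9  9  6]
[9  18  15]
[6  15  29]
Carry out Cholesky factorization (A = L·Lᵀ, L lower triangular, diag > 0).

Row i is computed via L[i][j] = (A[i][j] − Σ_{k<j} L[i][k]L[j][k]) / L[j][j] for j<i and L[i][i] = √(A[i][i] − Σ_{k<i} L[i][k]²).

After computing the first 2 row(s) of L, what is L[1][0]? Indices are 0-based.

L[1][0] = 3

Step 1: L[0][0] = √(9) = 3.
  L[1][0] = (9) / L[0][0] = 3.
Step 2: L[1][1] = √(9) = 3.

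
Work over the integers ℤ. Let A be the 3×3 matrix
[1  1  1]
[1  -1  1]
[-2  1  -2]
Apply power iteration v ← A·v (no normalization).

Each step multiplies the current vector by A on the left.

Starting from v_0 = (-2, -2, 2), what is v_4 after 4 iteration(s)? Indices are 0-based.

v_0 = (-2, -2, 2).
v_1 = A·v_0 = (-2, 2, -2).
v_2 = A·v_1 = (-2, -6, 10).
v_3 = A·v_2 = (2, 14, -22).
v_4 = A·v_3 = (-6, -34, 54).

v_4 = (-6, -34, 54)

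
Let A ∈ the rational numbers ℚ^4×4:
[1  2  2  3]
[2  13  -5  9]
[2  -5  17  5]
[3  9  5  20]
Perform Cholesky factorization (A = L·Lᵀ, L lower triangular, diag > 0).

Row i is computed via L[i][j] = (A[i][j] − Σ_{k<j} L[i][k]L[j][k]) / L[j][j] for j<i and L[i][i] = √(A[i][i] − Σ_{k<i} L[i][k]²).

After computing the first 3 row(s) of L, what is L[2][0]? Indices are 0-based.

Step 1: L[0][0] = √(1) = 1.
  L[1][0] = (2) / L[0][0] = 2.
Step 2: L[1][1] = √(9) = 3.
  L[2][0] = (2) / L[0][0] = 2.
  L[2][1] = (-9) / L[1][1] = -3.
Step 3: L[2][2] = √(4) = 2.

L[2][0] = 2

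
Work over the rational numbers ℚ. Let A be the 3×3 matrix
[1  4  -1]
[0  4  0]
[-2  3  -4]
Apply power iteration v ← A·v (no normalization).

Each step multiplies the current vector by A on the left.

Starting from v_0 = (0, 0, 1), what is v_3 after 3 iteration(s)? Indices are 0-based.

v_0 = (0, 0, 1).
v_1 = A·v_0 = (-1, 0, -4).
v_2 = A·v_1 = (3, 0, 18).
v_3 = A·v_2 = (-15, 0, -78).

v_3 = (-15, 0, -78)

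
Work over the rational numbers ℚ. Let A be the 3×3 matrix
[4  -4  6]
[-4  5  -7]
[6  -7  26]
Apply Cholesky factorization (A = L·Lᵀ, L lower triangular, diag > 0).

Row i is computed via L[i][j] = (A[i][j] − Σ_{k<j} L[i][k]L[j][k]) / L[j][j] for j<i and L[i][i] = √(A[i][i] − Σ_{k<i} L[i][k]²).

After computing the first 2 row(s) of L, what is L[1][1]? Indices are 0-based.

L[1][1] = 1

Step 1: L[0][0] = √(4) = 2.
  L[1][0] = (-4) / L[0][0] = -2.
Step 2: L[1][1] = √(1) = 1.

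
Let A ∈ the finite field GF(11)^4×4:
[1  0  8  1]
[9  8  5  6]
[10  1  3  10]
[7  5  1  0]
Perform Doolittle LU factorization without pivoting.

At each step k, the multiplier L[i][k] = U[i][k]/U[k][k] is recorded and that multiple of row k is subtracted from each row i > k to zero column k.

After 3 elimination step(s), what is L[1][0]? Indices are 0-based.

L[1][0] = 9

[col 0] pivot 1
  R1 -= 9*R0 → (0, 8, 10, 8)  (L[1][0] := 9)
  R2 -= 10*R0 → (0, 1, 0, 0)  (L[2][0] := 10)
  R3 -= 7*R0 → (0, 5, 0, 4)  (L[3][0] := 7)
[col 1] pivot 8
  R2 -= 7*R1 → (0, 0, 7, 10)  (L[2][1] := 7)
  R3 -= 2*R1 → (0, 0, 2, 10)  (L[3][1] := 2)
[col 2] pivot 7
  R3 -= 5*R2 → (0, 0, 0, 4)  (L[3][2] := 5)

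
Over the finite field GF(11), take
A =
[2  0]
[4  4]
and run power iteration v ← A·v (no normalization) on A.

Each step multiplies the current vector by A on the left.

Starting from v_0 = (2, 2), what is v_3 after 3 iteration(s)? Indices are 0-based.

v_0 = (2, 2).
v_1 = A·v_0 = (4, 5).
v_2 = A·v_1 = (8, 3).
v_3 = A·v_2 = (5, 0).

v_3 = (5, 0)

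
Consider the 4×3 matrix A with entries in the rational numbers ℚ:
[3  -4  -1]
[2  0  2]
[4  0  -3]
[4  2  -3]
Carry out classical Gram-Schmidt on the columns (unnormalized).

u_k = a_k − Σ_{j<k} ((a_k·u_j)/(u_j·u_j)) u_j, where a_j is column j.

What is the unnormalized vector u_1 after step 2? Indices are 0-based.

Step 1: u_0 = a_0 = (3, 2, 4, 4).
Step 2: u_1 = a_1 − (-4/45)·u_0 = (-56/15, 8/45, 16/45, 106/45).

u_1 = (-56/15, 8/45, 16/45, 106/45)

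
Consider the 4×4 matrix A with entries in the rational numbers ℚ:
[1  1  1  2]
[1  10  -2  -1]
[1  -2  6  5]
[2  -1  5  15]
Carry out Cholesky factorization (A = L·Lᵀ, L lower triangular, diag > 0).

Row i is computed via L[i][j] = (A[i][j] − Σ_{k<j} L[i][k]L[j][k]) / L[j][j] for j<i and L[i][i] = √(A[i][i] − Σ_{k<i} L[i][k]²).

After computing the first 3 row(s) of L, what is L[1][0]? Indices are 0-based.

L[1][0] = 1

Step 1: L[0][0] = √(1) = 1.
  L[1][0] = (1) / L[0][0] = 1.
Step 2: L[1][1] = √(9) = 3.
  L[2][0] = (1) / L[0][0] = 1.
  L[2][1] = (-3) / L[1][1] = -1.
Step 3: L[2][2] = √(4) = 2.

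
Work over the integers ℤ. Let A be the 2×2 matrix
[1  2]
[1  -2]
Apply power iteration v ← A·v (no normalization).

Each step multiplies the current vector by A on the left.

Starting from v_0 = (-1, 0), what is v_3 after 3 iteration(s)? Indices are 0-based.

v_3 = (-1, -5)

v_0 = (-1, 0).
v_1 = A·v_0 = (-1, -1).
v_2 = A·v_1 = (-3, 1).
v_3 = A·v_2 = (-1, -5).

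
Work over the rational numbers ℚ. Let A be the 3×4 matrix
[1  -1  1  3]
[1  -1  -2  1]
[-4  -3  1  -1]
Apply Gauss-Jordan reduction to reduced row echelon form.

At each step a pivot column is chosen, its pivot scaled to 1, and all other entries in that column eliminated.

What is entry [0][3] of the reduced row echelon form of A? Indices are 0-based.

M[0][3] = 26/21

[1] R0 /= 1  ⇒  (1, -1, 1, 3)
     R1 -= 1·R0  ⇒  (0, 0, -3, -2)
     R2 -= -4·R0  ⇒  (0, -7, 5, 11)
[2] R1 <-> R2
[2] R1 /= -7  ⇒  (0, 1, -5/7, -11/7)
     R0 -= -1·R1  ⇒  (1, 0, 2/7, 10/7)
[3] R2 /= -3  ⇒  (0, 0, 1, 2/3)
     R0 -= 2/7·R2  ⇒  (1, 0, 0, 26/21)
     R1 -= -5/7·R2  ⇒  (0, 1, 0, -23/21)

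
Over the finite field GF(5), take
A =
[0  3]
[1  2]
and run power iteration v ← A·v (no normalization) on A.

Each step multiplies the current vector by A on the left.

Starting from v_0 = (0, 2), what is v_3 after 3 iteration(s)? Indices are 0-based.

v_3 = (2, 0)

v_0 = (0, 2).
v_1 = A·v_0 = (1, 4).
v_2 = A·v_1 = (2, 4).
v_3 = A·v_2 = (2, 0).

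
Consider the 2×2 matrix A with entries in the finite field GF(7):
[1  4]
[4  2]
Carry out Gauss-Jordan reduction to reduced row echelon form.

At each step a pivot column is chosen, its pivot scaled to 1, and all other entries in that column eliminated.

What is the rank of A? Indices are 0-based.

step 1: normalize row 0 (÷1) = (1, 4)
  row 1: subtract 4×row0 = (0, 0)
skip col 1 (zero from row 1)

rank = 1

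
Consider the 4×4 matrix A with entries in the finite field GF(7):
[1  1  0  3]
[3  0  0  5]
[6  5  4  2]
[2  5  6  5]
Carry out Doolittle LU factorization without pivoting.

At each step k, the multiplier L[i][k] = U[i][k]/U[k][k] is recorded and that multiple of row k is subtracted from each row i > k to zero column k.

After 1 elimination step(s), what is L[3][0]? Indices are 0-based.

L[3][0] = 2

Step 1: pivot at (0,0) is 1.
  row1 ← row1 − (3)·row0  ⇒  L[1][0]=3, U row1=(0, 4, 0, 3)
  row2 ← row2 − (6)·row0  ⇒  L[2][0]=6, U row2=(0, 6, 4, 5)
  row3 ← row3 − (2)·row0  ⇒  L[3][0]=2, U row3=(0, 3, 6, 6)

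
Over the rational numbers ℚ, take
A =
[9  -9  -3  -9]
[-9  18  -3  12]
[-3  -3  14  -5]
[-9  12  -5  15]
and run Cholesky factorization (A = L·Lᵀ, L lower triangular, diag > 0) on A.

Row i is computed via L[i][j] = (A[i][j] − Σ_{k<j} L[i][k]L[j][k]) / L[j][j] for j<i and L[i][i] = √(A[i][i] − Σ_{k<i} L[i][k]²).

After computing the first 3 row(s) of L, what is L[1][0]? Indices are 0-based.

Step 1: L[0][0] = √(9) = 3.
  L[1][0] = (-9) / L[0][0] = -3.
Step 2: L[1][1] = √(9) = 3.
  L[2][0] = (-3) / L[0][0] = -1.
  L[2][1] = (-6) / L[1][1] = -2.
Step 3: L[2][2] = √(9) = 3.

L[1][0] = -3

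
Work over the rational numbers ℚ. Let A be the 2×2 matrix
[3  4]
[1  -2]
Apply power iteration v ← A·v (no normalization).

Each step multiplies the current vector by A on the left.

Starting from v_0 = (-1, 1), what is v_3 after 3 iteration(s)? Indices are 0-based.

v_0 = (-1, 1).
v_1 = A·v_0 = (1, -3).
v_2 = A·v_1 = (-9, 7).
v_3 = A·v_2 = (1, -23).

v_3 = (1, -23)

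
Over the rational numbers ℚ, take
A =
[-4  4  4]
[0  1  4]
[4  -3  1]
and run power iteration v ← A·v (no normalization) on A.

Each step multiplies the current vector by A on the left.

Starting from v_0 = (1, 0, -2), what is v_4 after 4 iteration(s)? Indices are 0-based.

v_4 = (680, 208, -398)

v_0 = (1, 0, -2).
v_1 = A·v_0 = (-12, -8, 2).
v_2 = A·v_1 = (24, 0, -22).
v_3 = A·v_2 = (-184, -88, 74).
v_4 = A·v_3 = (680, 208, -398).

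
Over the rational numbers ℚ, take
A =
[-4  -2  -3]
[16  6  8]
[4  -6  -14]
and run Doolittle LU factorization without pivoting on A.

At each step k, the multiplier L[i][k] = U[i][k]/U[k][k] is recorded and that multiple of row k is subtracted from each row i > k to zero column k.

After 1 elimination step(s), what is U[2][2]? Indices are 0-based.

Step 1: pivot at (0,0) is -4.
  row1 ← row1 − (-4)·row0  ⇒  L[1][0]=-4, U row1=(0, -2, -4)
  row2 ← row2 − (-1)·row0  ⇒  L[2][0]=-1, U row2=(0, -8, -17)

U[2][2] = -17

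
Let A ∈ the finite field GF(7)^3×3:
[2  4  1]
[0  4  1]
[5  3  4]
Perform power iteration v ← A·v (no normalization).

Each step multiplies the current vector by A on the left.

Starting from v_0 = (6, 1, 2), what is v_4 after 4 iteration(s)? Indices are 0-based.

v_4 = (1, 3, 0)

v_0 = (6, 1, 2).
v_1 = A·v_0 = (4, 6, 6).
v_2 = A·v_1 = (3, 2, 6).
v_3 = A·v_2 = (6, 0, 3).
v_4 = A·v_3 = (1, 3, 0).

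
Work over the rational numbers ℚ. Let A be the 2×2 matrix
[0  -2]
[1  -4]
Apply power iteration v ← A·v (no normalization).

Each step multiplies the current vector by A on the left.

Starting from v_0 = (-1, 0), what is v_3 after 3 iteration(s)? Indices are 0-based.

v_0 = (-1, 0).
v_1 = A·v_0 = (0, -1).
v_2 = A·v_1 = (2, 4).
v_3 = A·v_2 = (-8, -14).

v_3 = (-8, -14)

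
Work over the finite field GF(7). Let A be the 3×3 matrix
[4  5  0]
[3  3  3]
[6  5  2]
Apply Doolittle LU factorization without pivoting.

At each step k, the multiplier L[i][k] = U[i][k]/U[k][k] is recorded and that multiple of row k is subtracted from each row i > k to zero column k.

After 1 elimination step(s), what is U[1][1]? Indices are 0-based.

U[1][1] = 1

Step 1: pivot at (0,0) is 4.
  row1 ← row1 − (6)·row0  ⇒  L[1][0]=6, U row1=(0, 1, 3)
  row2 ← row2 − (5)·row0  ⇒  L[2][0]=5, U row2=(0, 1, 2)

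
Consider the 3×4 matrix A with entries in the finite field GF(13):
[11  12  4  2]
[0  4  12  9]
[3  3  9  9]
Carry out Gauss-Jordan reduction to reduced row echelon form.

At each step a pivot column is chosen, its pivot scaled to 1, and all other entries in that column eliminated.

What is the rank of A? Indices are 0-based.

step 1: normalize row 0 (÷11) = (1, 7, 11, 12)
  row 2: subtract 3×row0 = (0, 8, 2, 12)
step 2: normalize row 1 (÷4) = (0, 1, 3, 12)
  row 0: subtract 7×row1 = (1, 0, 3, 6)
  row 2: subtract 8×row1 = (0, 0, 4, 7)
step 3: normalize row 2 (÷4) = (0, 0, 1, 5)
  row 0: subtract 3×row2 = (1, 0, 0, 4)
  row 1: subtract 3×row2 = (0, 1, 0, 10)

rank = 3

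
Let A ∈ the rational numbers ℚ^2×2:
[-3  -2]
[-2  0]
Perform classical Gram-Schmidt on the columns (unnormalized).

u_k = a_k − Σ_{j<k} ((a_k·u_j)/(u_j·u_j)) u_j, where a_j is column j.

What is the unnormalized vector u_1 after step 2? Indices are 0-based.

Step 1: u_0 = a_0 = (-3, -2).
Step 2: u_1 = a_1 − (6/13)·u_0 = (-8/13, 12/13).

u_1 = (-8/13, 12/13)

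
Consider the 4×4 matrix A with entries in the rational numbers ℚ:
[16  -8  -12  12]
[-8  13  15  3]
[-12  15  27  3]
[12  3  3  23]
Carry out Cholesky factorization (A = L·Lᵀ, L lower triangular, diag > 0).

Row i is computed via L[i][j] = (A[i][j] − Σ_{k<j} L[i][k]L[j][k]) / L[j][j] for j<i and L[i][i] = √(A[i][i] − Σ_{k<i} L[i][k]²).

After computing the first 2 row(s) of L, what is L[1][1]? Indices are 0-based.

L[1][1] = 3

Step 1: L[0][0] = √(16) = 4.
  L[1][0] = (-8) / L[0][0] = -2.
Step 2: L[1][1] = √(9) = 3.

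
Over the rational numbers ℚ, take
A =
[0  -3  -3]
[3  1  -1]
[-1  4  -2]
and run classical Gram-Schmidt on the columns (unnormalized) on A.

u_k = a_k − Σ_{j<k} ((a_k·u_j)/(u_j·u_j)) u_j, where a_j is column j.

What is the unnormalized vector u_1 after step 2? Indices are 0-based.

Step 1: u_0 = a_0 = (0, 3, -1).
Step 2: u_1 = a_1 − (-1/10)·u_0 = (-3, 13/10, 39/10).

u_1 = (-3, 13/10, 39/10)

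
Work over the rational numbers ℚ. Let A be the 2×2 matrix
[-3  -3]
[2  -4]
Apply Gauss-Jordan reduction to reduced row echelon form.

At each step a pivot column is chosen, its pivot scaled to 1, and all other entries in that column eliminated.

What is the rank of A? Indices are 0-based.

rank = 2

pivot(0,0)=-3: scale R0 → (1, 1)
  clear (1,0): R1 −= (2)R0 → (0, -6)
pivot(1,1)=-6: scale R1 → (0, 1)
  clear (0,1): R0 −= (1)R1 → (1, 0)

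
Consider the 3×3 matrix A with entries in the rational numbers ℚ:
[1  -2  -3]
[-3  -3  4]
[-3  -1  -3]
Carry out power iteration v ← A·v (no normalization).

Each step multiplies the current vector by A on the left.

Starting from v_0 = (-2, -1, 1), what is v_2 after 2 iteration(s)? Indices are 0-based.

v_0 = (-2, -1, 1).
v_1 = A·v_0 = (-3, 13, 4).
v_2 = A·v_1 = (-41, -14, -16).

v_2 = (-41, -14, -16)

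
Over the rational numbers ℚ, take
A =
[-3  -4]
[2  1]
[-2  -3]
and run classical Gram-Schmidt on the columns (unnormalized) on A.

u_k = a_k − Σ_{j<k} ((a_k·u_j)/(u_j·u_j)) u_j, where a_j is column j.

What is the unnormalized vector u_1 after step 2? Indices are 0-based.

Step 1: u_0 = a_0 = (-3, 2, -2).
Step 2: u_1 = a_1 − (20/17)·u_0 = (-8/17, -23/17, -11/17).

u_1 = (-8/17, -23/17, -11/17)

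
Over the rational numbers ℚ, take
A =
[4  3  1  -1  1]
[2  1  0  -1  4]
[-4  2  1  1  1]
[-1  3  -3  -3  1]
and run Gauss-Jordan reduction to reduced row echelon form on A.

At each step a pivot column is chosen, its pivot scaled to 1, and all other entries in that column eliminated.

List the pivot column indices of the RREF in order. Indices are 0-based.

pivot(0,0)=4: scale R0 → (1, 3/4, 1/4, -1/4, 1/4)
  clear (1,0): R1 −= (2)R0 → (0, -1/2, -1/2, -1/2, 7/2)
  clear (2,0): R2 −= (-4)R0 → (0, 5, 2, 0, 2)
  clear (3,0): R3 −= (-1)R0 → (0, 15/4, -11/4, -13/4, 5/4)
pivot(1,1)=-1/2: scale R1 → (0, 1, 1, 1, -7)
  clear (0,1): R0 −= (3/4)R1 → (1, 0, -1/2, -1, 11/2)
  clear (2,1): R2 −= (5)R1 → (0, 0, -3, -5, 37)
  clear (3,1): R3 −= (15/4)R1 → (0, 0, -13/2, -7, 55/2)
pivot(2,2)=-3: scale R2 → (0, 0, 1, 5/3, -37/3)
  clear (0,2): R0 −= (-1/2)R2 → (1, 0, 0, -1/6, -2/3)
  clear (1,2): R1 −= (1)R2 → (0, 1, 0, -2/3, 16/3)
  clear (3,2): R3 −= (-13/2)R2 → (0, 0, 0, 23/6, -158/3)
pivot(3,3)=23/6: scale R3 → (0, 0, 0, 1, -316/23)
  clear (0,3): R0 −= (-1/6)R3 → (1, 0, 0, 0, -68/23)
  clear (1,3): R1 −= (-2/3)R3 → (0, 1, 0, 0, -88/23)
  clear (2,3): R2 −= (5/3)R3 → (0, 0, 1, 0, 243/23)

pivot columns: 0, 1, 2, 3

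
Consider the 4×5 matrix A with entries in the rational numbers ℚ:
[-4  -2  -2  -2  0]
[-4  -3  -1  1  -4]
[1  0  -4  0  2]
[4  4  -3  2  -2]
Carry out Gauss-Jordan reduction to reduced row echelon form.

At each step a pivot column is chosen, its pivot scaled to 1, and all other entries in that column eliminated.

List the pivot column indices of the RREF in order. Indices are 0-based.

pivot columns: 0, 1, 2, 3

[1] R0 /= -4  ⇒  (1, 1/2, 1/2, 1/2, 0)
     R1 -= -4·R0  ⇒  (0, -1, 1, 3, -4)
     R2 -= 1·R0  ⇒  (0, -1/2, -9/2, -1/2, 2)
     R3 -= 4·R0  ⇒  (0, 2, -5, 0, -2)
[2] R1 /= -1  ⇒  (0, 1, -1, -3, 4)
     R0 -= 1/2·R1  ⇒  (1, 0, 1, 2, -2)
     R2 -= -1/2·R1  ⇒  (0, 0, -5, -2, 4)
     R3 -= 2·R1  ⇒  (0, 0, -3, 6, -10)
[3] R2 /= -5  ⇒  (0, 0, 1, 2/5, -4/5)
     R0 -= 1·R2  ⇒  (1, 0, 0, 8/5, -6/5)
     R1 -= -1·R2  ⇒  (0, 1, 0, -13/5, 16/5)
     R3 -= -3·R2  ⇒  (0, 0, 0, 36/5, -62/5)
[4] R3 /= 36/5  ⇒  (0, 0, 0, 1, -31/18)
     R0 -= 8/5·R3  ⇒  (1, 0, 0, 0, 14/9)
     R1 -= -13/5·R3  ⇒  (0, 1, 0, 0, -23/18)
     R2 -= 2/5·R3  ⇒  (0, 0, 1, 0, -1/9)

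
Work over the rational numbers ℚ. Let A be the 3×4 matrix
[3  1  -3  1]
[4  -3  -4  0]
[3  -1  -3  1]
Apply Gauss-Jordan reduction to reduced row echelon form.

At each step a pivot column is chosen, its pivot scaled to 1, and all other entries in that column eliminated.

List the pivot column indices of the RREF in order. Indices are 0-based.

step 1: normalize row 0 (÷3) = (1, 1/3, -1, 1/3)
  row 1: subtract 4×row0 = (0, -13/3, 0, -4/3)
  row 2: subtract 3×row0 = (0, -2, 0, 0)
step 2: normalize row 1 (÷-13/3) = (0, 1, 0, 4/13)
  row 0: subtract 1/3×row1 = (1, 0, -1, 3/13)
  row 2: subtract -2×row1 = (0, 0, 0, 8/13)
skip col 2 (zero from row 2)
step 3: normalize row 2 (÷8/13) = (0, 0, 0, 1)
  row 0: subtract 3/13×row2 = (1, 0, -1, 0)
  row 1: subtract 4/13×row2 = (0, 1, 0, 0)

pivot columns: 0, 1, 3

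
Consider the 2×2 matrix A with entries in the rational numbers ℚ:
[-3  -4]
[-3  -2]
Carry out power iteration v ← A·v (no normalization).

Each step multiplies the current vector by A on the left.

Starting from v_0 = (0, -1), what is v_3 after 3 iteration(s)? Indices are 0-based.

v_3 = (124, 92)

v_0 = (0, -1).
v_1 = A·v_0 = (4, 2).
v_2 = A·v_1 = (-20, -16).
v_3 = A·v_2 = (124, 92).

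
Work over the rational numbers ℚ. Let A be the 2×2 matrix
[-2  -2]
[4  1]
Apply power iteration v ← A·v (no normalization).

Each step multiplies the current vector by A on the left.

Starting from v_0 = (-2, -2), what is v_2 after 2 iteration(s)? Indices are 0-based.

v_0 = (-2, -2).
v_1 = A·v_0 = (8, -10).
v_2 = A·v_1 = (4, 22).

v_2 = (4, 22)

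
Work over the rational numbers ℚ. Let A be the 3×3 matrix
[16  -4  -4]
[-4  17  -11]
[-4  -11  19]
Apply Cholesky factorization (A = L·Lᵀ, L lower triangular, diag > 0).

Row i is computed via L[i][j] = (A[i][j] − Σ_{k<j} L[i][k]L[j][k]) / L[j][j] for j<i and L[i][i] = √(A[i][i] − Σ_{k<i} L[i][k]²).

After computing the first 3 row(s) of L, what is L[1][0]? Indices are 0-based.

Step 1: L[0][0] = √(16) = 4.
  L[1][0] = (-4) / L[0][0] = -1.
Step 2: L[1][1] = √(16) = 4.
  L[2][0] = (-4) / L[0][0] = -1.
  L[2][1] = (-12) / L[1][1] = -3.
Step 3: L[2][2] = √(9) = 3.

L[1][0] = -1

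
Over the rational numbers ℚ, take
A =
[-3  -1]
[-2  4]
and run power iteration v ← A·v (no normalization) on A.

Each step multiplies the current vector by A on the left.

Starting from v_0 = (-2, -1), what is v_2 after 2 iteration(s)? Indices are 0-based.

v_2 = (-21, -14)

v_0 = (-2, -1).
v_1 = A·v_0 = (7, 0).
v_2 = A·v_1 = (-21, -14).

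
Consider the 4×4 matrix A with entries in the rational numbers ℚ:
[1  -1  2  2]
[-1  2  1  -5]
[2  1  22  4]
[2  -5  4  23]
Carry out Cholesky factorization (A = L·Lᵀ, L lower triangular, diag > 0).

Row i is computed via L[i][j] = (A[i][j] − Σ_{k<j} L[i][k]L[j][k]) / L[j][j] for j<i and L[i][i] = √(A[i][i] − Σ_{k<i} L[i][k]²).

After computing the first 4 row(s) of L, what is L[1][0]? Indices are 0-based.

Step 1: L[0][0] = √(1) = 1.
  L[1][0] = (-1) / L[0][0] = -1.
Step 2: L[1][1] = √(1) = 1.
  L[2][0] = (2) / L[0][0] = 2.
  L[2][1] = (3) / L[1][1] = 3.
Step 3: L[2][2] = √(9) = 3.
  L[3][0] = (2) / L[0][0] = 2.
  L[3][1] = (-3) / L[1][1] = -3.
  L[3][2] = (9) / L[2][2] = 3.
Step 4: L[3][3] = √(1) = 1.

L[1][0] = -1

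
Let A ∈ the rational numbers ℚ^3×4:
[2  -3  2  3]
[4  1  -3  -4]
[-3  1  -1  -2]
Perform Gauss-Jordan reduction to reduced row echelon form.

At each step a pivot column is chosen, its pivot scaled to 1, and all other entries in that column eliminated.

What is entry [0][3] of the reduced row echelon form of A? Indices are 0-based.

step 1: normalize row 0 (÷2) = (1, -3/2, 1, 3/2)
  row 1: subtract 4×row0 = (0, 7, -7, -10)
  row 2: subtract -3×row0 = (0, -7/2, 2, 5/2)
step 2: normalize row 1 (÷7) = (0, 1, -1, -10/7)
  row 0: subtract -3/2×row1 = (1, 0, -1/2, -9/14)
  row 2: subtract -7/2×row1 = (0, 0, -3/2, -5/2)
step 3: normalize row 2 (÷-3/2) = (0, 0, 1, 5/3)
  row 0: subtract -1/2×row2 = (1, 0, 0, 4/21)
  row 1: subtract -1×row2 = (0, 1, 0, 5/21)

M[0][3] = 4/21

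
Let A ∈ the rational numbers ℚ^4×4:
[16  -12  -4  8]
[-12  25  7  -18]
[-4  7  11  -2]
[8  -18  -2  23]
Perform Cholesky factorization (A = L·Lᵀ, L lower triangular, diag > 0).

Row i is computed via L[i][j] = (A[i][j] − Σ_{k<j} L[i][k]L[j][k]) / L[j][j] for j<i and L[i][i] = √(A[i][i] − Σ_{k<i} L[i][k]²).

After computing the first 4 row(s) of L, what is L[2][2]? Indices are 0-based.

L[2][2] = 3

Step 1: L[0][0] = √(16) = 4.
  L[1][0] = (-12) / L[0][0] = -3.
Step 2: L[1][1] = √(16) = 4.
  L[2][0] = (-4) / L[0][0] = -1.
  L[2][1] = (4) / L[1][1] = 1.
Step 3: L[2][2] = √(9) = 3.
  L[3][0] = (8) / L[0][0] = 2.
  L[3][1] = (-12) / L[1][1] = -3.
  L[3][2] = (3) / L[2][2] = 1.
Step 4: L[3][3] = √(9) = 3.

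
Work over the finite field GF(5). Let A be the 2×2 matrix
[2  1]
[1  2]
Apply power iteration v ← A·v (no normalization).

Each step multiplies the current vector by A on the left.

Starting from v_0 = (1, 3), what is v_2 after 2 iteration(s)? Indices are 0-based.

v_2 = (2, 4)

v_0 = (1, 3).
v_1 = A·v_0 = (0, 2).
v_2 = A·v_1 = (2, 4).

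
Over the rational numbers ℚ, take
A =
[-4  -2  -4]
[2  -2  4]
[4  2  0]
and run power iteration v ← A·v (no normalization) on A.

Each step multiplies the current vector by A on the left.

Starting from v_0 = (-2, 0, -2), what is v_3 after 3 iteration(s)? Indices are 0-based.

v_0 = (-2, 0, -2).
v_1 = A·v_0 = (16, -12, -8).
v_2 = A·v_1 = (-8, 24, 40).
v_3 = A·v_2 = (-176, 96, 16).

v_3 = (-176, 96, 16)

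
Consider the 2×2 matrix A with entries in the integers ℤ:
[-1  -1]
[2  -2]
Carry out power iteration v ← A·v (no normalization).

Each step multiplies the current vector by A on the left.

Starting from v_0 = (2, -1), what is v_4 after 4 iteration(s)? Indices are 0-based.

v_4 = (-37, 2)

v_0 = (2, -1).
v_1 = A·v_0 = (-1, 6).
v_2 = A·v_1 = (-5, -14).
v_3 = A·v_2 = (19, 18).
v_4 = A·v_3 = (-37, 2).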